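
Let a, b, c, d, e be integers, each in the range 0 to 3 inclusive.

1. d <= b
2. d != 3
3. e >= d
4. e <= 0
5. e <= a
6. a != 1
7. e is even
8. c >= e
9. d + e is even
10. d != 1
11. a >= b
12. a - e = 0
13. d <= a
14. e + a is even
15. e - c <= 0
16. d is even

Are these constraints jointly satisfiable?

Satisfiable

The assignment a = 0, b = 0, c = 0, d = 0, e = 0 works:
  constraint 7 holds since e = 0 is even.
  constraint 12 holds since a - e = 0.
  constraint 15 holds since e - c = 0.
The rest check out directly.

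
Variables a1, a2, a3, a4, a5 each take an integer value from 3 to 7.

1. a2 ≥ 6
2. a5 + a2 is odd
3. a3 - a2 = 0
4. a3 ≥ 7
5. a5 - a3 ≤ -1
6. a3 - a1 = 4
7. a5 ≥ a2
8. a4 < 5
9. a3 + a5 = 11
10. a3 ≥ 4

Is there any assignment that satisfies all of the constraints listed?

From constraint 4: a3 ≥ 7. From constraints 1 and 7: a5 ≥ a2 ≥ 6. Hence a3 + a5 ≥ 13. But constraint 9 requires a3 + a5 = 11, and 11 < 13. Contradiction.

Unsatisfiable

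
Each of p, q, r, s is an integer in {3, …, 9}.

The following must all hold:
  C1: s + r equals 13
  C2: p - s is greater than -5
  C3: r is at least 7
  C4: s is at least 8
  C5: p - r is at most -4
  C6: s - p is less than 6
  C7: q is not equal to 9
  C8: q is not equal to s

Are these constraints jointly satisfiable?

From constraint 4: s ≥ 8. From constraint 3: r ≥ 7. Hence s + r ≥ 15. But constraint 1 requires s + r = 13, and 13 < 15. Contradiction.

Unsatisfiable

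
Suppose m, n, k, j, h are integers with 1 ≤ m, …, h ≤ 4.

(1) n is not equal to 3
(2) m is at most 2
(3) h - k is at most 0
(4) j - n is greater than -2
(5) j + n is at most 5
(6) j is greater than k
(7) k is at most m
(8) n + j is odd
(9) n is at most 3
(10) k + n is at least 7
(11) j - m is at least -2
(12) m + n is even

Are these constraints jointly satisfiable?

Unsatisfiable

From constraints 2 and 7: k ≤ m ≤ 2. From constraint 9: n ≤ 3. Hence k + n ≤ 5. But constraint 10 requires k + n ≥ 7, and 7 > 5. Contradiction.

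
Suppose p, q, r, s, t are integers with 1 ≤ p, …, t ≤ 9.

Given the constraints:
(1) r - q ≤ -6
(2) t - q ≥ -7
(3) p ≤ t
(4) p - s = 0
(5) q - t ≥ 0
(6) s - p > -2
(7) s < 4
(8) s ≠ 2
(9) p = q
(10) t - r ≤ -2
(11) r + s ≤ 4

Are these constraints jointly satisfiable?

Constraints 1, 2, and 10 give q − r ≥ 6, r − t ≥ 2, t − q ≥ -7.
Adding all 3 inequalities: the left sides telescope to 0, and the right sides sum to 6 + 2 + (-7) = 1. So 0 ≥ 1, which is false.

Unsatisfiable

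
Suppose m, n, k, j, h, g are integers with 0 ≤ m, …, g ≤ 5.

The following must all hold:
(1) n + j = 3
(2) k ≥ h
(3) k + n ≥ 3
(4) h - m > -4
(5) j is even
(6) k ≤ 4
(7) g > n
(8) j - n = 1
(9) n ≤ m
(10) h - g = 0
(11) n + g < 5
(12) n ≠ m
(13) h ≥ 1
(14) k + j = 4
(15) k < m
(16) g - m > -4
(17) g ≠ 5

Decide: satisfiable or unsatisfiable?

Satisfiable

The assignment m = 5, n = 1, k = 2, j = 2, h = 2, g = 2 works:
  constraint 1 holds since n + j = 3.
  constraint 3 holds since k + n = 3.
The rest check out directly.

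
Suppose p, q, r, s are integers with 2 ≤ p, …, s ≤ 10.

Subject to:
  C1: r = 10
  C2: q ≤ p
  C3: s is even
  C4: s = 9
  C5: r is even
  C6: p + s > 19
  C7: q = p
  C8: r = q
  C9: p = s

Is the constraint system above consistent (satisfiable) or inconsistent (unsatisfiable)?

Unsatisfiable

Constraint 1 fixes r = 10 and constraint 4 fixes s = 9. Constraints 7, 8, and 9 give r = q = p = s, so r = s. But 10 ≠ 9 — contradiction.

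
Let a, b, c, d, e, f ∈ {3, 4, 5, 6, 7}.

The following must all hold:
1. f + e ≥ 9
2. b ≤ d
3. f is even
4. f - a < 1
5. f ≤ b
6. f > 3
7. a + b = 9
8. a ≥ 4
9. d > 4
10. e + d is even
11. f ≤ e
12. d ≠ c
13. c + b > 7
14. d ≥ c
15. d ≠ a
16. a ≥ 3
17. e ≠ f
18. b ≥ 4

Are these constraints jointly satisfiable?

Satisfiable

Setting (a, b, c, d, e, f) = (4, 5, 3, 7, 7, 4) satisfies everything: constraint 1: f + e = 11; constraint 4: f - a = 0, and the others follow.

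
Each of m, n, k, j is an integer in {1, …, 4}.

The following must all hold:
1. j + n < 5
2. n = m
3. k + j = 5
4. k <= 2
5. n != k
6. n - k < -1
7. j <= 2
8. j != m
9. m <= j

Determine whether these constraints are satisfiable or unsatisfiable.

Unsatisfiable

From constraint 4: k ≤ 2. From constraint 7: j ≤ 2. Hence k + j ≤ 4. But constraint 3 requires k + j = 5, and 5 > 4. Contradiction.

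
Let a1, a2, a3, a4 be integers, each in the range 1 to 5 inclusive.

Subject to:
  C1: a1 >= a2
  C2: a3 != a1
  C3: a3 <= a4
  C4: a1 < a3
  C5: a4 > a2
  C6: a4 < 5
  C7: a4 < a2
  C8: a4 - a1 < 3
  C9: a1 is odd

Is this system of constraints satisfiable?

Constraints 1, 3, 4, and 7 give a4 < a2, a2 ≤ a1, a1 < a3, a3 ≤ a4. Chaining: a4 < a2 ≤ a1 < a3 ≤ a4, which forces a4 < a4 — impossible.

Unsatisfiable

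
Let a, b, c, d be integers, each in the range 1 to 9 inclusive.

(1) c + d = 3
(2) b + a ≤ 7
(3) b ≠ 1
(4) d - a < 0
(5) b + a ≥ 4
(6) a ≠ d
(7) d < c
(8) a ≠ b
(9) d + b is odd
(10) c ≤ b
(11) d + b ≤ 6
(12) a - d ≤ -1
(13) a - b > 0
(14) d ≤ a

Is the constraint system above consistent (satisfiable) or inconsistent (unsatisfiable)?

Unsatisfiable

Constraints 7, 10, 12, and 13 give b < a, a < d, d < c, c ≤ b. Chaining: b < a < d < c ≤ b, which forces b < b — impossible.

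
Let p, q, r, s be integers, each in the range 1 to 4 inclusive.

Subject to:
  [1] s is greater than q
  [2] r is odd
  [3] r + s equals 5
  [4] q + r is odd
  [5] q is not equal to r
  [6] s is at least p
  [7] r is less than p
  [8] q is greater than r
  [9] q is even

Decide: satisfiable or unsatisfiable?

Try p = 4, q = 2, r = 1, s = 4.
Check constraint 2: r = 1 is odd; constraint 3: r + s = 5; constraint 4: q + r = 3 is odd. The remaining constraints are straightforward to verify.

Satisfiable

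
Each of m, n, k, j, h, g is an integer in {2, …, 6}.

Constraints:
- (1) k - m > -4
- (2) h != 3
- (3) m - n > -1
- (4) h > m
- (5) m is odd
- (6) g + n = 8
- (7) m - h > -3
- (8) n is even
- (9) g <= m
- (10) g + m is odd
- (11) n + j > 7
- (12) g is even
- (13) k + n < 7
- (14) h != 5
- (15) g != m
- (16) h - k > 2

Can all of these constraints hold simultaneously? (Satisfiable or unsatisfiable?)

Satisfiable

Try m = 5, n = 4, k = 2, j = 6, h = 6, g = 4.
Check constraint 1: k - m = -3; constraint 3: m - n = 1; constraint 6: g + n = 8. The remaining constraints are straightforward to verify.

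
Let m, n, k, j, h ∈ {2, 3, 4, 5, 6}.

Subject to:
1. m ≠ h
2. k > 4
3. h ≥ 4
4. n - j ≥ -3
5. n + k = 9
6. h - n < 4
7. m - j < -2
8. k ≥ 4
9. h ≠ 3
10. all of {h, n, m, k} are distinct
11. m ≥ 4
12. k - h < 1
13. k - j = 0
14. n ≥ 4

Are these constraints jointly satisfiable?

Constraints 3, 8, 11, and 14 confine each of h, n, m, k to the 3 values {4, …, 6} (the domain already gives each ≤ 6).
Constraint 10 requires all 4 of them to be distinct, but only 3 values are available — impossible by the pigeonhole principle.

Unsatisfiable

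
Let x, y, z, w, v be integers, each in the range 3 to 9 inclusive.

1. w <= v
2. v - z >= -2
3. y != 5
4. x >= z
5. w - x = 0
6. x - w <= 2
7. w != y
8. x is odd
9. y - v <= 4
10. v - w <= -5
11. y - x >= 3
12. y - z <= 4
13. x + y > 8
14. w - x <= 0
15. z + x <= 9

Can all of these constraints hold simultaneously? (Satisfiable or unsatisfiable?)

Constraints 2, 10, 11, 12, and 14 give v − z ≥ -2, z − y ≥ -4, y − x ≥ 3, x − w ≥ 0, w − v ≥ 5.
Adding all 5 inequalities: the left sides telescope to 0, and the right sides sum to (-2) + (-4) + 3 + 0 + 5 = 2. So 0 ≥ 2, which is false.

Unsatisfiable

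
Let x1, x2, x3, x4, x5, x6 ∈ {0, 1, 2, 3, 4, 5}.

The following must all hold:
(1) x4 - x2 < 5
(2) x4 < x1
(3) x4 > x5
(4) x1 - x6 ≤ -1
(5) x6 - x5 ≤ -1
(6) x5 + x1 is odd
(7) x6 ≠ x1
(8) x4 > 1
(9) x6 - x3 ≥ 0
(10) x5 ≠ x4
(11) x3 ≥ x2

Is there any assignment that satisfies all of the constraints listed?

Unsatisfiable

Constraints 2, 3, 4, and 5 give x4 < x1, x1 < x6, x6 < x5, x5 < x4. Chaining: x4 < x1 < x6 < x5 < x4, which forces x4 < x4 — impossible.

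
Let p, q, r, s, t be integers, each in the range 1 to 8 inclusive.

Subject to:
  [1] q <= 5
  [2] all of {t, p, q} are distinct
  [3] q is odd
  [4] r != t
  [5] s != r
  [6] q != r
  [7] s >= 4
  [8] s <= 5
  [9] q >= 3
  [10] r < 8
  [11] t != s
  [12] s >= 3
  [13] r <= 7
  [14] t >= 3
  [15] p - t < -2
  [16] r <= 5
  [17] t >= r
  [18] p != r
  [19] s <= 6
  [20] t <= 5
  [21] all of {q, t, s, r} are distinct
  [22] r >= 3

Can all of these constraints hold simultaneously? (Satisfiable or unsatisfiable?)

Constraints 1, 8, 9, 12, 14, 16, 20, and 22 confine each of q, t, s, r to the 3 values {3, …, 5}.
Constraint 21 requires all 4 of them to be distinct, but only 3 values are available — impossible by the pigeonhole principle.

Unsatisfiable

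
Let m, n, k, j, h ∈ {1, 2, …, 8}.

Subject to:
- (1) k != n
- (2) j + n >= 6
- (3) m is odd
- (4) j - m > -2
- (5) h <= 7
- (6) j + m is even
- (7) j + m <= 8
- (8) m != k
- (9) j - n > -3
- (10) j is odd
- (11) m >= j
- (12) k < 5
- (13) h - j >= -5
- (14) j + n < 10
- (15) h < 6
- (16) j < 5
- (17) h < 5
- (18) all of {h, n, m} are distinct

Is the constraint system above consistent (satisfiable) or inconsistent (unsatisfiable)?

Setting (m, n, k, j, h) = (3, 4, 2, 3, 1) satisfies everything: constraint 2: j + n = 7; constraint 4: j - m = 0, and the others follow.

Satisfiable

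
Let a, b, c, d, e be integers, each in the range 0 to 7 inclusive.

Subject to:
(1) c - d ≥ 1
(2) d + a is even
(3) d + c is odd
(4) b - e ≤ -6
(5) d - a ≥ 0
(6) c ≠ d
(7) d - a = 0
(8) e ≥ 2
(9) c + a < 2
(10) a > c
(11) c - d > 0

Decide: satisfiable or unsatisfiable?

Unsatisfiable

Constraints 5, 10, and 11 give d < c, c < a, a ≤ d. Chaining: d < c < a ≤ d, which forces d < d — impossible.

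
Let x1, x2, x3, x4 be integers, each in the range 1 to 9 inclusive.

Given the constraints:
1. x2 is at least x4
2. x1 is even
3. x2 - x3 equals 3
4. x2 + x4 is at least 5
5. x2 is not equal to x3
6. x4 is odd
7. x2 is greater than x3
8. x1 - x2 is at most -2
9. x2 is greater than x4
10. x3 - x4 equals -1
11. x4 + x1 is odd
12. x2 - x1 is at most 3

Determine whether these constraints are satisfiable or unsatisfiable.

Satisfiable

Take x1 = 2, x2 = 5, x3 = 2, x4 = 3. Then constraint 3: x2 - x3 = 3; constraint 4: x2 + x4 = 8, and every other listed constraint is also met.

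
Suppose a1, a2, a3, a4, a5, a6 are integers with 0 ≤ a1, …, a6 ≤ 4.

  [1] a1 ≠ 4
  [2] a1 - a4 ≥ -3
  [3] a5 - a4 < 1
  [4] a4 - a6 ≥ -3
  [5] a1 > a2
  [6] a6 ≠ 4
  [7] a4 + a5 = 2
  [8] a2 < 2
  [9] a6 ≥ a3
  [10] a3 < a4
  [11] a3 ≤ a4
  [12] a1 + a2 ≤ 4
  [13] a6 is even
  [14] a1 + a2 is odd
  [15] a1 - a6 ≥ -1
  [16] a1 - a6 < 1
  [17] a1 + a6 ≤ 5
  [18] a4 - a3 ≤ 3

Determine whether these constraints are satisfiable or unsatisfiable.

One satisfying assignment is a1 = 1, a2 = 0, a3 = 0, a4 = 2, a5 = 0, a6 = 2.
For the less obvious constraints — constraint 2: a1 - a4 = -1; constraint 3: a5 - a4 = -2 — and the others hold by inspection.

Satisfiable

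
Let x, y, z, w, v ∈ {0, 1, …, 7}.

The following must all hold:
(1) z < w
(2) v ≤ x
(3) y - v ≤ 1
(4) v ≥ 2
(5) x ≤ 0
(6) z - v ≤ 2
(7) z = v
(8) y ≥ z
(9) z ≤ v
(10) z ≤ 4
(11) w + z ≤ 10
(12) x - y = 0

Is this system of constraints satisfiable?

Unsatisfiable

From constraint 4: v ≥ 2. From constraints 2 and 5: v ≤ x and x ≤ 0, so v ≤ 0. But 0 < 2, so no value of v works.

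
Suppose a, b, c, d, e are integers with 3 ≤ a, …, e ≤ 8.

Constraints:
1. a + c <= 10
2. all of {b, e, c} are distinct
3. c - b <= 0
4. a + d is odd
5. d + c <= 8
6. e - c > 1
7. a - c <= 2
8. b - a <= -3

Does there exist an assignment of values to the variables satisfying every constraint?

Unsatisfiable

Constraints 3, 7, and 8 give b − c ≥ 0, c − a ≥ -2, a − b ≥ 3.
Adding all 3 inequalities: the left sides telescope to 0, and the right sides sum to 0 + (-2) + 3 = 1. So 0 ≥ 1, which is false.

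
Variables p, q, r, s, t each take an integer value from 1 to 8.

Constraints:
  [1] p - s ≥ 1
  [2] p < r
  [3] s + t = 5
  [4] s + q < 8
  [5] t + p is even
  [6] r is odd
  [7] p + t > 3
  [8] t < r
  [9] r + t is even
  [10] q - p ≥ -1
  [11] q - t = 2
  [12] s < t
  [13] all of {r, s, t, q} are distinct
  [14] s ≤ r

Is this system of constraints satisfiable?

One satisfying assignment is p = 3, q = 5, r = 7, s = 2, t = 3.
For the less obvious constraints — constraint 1: p - s = 1; constraint 3: s + t = 5 — and the others hold by inspection.

Satisfiable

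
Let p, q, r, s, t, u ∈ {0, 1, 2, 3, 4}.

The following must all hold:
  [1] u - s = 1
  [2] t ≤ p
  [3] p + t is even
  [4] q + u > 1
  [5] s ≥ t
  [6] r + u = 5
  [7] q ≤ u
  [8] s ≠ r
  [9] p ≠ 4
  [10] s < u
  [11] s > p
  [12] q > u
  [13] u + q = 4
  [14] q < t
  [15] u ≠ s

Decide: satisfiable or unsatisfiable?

Unsatisfiable

Constraints 2, 10, 11, 12, and 14 give t ≤ p, p < s, s < u, u < q, q < t. Chaining: t ≤ p < s < u < q < t, which forces t < t — impossible.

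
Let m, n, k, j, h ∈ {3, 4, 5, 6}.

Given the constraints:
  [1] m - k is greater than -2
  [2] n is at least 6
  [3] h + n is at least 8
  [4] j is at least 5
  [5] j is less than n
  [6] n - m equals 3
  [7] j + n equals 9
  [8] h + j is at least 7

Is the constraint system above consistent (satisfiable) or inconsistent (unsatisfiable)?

From constraint 4: j ≥ 5. From constraint 2: n ≥ 6. Hence j + n ≥ 11. But constraint 7 requires j + n = 9, and 9 < 11. Contradiction.

Unsatisfiable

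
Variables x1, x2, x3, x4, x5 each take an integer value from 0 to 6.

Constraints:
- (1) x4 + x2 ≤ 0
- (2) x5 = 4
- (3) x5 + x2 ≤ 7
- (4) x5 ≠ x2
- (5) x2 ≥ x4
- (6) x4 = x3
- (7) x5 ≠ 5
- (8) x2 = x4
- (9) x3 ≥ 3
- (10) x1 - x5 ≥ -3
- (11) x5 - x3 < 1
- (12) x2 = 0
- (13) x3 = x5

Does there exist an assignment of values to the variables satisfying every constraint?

Constraint 12 fixes x2 = 0 and constraint 2 fixes x5 = 4. Constraints 6, 8, and 13 give x2 = x4 = x3 = x5, so x2 = x5. But 0 ≠ 4 — contradiction.

Unsatisfiable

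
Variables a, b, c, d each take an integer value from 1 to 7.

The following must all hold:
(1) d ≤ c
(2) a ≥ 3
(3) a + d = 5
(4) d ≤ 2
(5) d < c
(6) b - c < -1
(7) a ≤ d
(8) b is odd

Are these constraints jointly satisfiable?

From constraints 2 and 7: d ≥ a and a ≥ 3, so d ≥ 3. From constraint 4: d ≤ 2. But 2 < 3, so no value of d works.

Unsatisfiable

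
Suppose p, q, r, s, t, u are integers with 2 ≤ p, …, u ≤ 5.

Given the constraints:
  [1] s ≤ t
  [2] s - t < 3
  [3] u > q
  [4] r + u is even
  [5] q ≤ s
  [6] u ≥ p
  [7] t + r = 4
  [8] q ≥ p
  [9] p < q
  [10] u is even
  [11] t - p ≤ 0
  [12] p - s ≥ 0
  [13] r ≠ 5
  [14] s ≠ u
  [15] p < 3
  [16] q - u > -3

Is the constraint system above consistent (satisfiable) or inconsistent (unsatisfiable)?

Unsatisfiable

Constraints 1, 5, 9, and 11 give t ≤ p, p < q, q ≤ s, s ≤ t. Chaining: t ≤ p < q ≤ s ≤ t, which forces t < t — impossible.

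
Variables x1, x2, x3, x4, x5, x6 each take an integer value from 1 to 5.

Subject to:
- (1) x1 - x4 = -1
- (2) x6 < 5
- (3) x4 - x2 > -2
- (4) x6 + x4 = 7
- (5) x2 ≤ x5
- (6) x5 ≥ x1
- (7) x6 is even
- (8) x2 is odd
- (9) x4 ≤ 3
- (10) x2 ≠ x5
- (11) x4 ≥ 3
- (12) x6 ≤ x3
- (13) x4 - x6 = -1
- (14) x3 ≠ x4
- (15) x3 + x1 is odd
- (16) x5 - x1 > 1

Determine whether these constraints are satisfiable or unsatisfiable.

Satisfiable

One satisfying assignment is x1 = 2, x2 = 3, x3 = 5, x4 = 3, x5 = 4, x6 = 4.
For the less obvious constraints — constraint 1: x1 - x4 = -1; constraint 3: x4 - x2 = 0 — and the others hold by inspection.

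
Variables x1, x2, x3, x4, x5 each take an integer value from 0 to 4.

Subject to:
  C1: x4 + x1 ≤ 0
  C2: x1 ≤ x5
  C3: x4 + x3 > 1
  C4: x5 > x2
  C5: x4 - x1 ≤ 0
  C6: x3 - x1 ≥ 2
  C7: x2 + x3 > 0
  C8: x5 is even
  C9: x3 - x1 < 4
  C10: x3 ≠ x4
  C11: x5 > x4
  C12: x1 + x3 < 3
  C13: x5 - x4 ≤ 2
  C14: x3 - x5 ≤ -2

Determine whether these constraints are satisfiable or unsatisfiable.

Unsatisfiable

Constraints 5, 6, 13, and 14 give x3 − x1 ≥ 2, x1 − x4 ≥ 0, x4 − x5 ≥ -2, x5 − x3 ≥ 2.
Adding all 4 inequalities: the left sides telescope to 0, and the right sides sum to 2 + 0 + (-2) + 2 = 2. So 0 ≥ 2, which is false.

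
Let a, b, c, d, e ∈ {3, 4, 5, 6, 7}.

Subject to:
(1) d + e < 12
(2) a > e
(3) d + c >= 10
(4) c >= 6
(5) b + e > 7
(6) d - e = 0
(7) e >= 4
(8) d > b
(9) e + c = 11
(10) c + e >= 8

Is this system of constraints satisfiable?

Satisfiable

Take a = 7, b = 4, c = 6, d = 5, e = 5. Then constraint 1: d + e = 10; constraint 3: d + c = 11, and every other listed constraint is also met.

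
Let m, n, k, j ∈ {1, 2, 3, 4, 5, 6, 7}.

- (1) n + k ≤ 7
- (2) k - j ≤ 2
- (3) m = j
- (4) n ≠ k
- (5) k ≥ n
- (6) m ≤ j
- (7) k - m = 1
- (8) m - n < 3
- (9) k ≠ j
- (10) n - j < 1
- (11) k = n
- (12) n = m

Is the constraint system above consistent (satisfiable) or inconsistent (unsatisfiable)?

Unsatisfiable

From constraints 3, 11, and 12, k = n = m = j, so k = j. But constraint 9 says k ≠ j. Contradiction.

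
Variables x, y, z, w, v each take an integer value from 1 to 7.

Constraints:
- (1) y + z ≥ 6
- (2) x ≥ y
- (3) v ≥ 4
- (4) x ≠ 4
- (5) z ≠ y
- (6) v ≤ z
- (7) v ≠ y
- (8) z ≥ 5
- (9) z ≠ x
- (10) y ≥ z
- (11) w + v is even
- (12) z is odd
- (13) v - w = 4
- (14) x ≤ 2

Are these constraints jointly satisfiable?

Unsatisfiable

From constraints 8 and 10: y ≥ z and z ≥ 5, so y ≥ 5. From constraints 2 and 14: y ≤ x and x ≤ 2, so y ≤ 2. But 2 < 5, so no value of y works.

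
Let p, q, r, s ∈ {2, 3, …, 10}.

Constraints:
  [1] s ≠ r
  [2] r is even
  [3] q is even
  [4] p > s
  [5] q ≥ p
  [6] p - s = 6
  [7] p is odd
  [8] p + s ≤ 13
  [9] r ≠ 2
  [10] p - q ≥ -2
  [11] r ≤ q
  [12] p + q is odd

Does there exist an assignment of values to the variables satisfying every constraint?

Satisfiable

Try p = 9, q = 10, r = 10, s = 3.
Check constraint 6: p - s = 6; constraint 8: p + s = 12. The remaining constraints are straightforward to verify.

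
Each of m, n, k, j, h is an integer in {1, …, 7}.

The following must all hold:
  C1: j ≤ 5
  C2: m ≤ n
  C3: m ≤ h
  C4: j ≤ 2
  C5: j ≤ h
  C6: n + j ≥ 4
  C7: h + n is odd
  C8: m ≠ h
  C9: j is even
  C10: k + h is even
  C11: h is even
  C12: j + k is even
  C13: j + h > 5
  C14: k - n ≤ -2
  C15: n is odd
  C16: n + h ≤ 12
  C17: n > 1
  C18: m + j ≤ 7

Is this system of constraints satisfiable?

Satisfiable

Take m = 4, n = 5, k = 2, j = 2, h = 6. Then constraint 6: n + j = 7; constraint 13: j + h = 8; constraint 14: k - n = -3, and every other listed constraint is also met.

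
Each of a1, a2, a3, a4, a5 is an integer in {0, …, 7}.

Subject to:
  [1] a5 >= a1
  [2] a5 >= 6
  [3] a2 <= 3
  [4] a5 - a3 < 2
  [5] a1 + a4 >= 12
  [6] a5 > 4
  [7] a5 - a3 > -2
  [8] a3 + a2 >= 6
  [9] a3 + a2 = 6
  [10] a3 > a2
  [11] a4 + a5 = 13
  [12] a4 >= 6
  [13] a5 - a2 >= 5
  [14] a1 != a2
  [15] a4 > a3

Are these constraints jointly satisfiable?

Satisfiable

The assignment a1 = 6, a2 = 1, a3 = 5, a4 = 7, a5 = 6 works:
  constraint 4 holds since a5 - a3 = 1.
  constraint 5 holds since a1 + a4 = 13.
  constraint 7 holds since a5 - a3 = 1.
The rest check out directly.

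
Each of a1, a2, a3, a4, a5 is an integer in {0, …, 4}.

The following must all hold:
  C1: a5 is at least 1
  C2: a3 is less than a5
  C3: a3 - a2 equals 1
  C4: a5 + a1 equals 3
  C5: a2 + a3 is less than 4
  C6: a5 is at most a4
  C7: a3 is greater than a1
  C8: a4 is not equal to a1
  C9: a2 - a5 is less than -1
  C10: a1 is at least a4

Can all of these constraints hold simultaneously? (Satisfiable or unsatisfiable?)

Unsatisfiable

Constraints 2, 6, 7, and 10 give a5 ≤ a4, a4 ≤ a1, a1 < a3, a3 < a5. Chaining: a5 ≤ a4 ≤ a1 < a3 < a5, which forces a5 < a5 — impossible.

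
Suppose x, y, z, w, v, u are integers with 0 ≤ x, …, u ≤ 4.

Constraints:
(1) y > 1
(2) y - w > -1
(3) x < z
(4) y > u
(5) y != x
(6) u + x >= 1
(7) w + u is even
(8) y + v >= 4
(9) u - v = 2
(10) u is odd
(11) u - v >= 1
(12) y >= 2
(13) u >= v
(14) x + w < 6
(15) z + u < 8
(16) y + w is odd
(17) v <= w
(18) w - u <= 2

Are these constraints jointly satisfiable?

Take x = 1, y = 4, z = 3, w = 3, v = 1, u = 3. Then constraint 2: y - w = 1; constraint 6: u + x = 4; constraint 8: y + v = 5, and every other listed constraint is also met.

Satisfiable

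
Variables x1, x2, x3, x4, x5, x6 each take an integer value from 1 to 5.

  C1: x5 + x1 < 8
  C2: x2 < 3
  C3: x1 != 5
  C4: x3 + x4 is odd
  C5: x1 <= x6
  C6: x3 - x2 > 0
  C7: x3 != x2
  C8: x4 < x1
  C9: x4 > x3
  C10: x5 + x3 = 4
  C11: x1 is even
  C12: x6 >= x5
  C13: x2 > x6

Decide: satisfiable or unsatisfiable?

Unsatisfiable

Constraints 5, 6, 8, 9, and 13 give x2 < x3, x3 < x4, x4 < x1, x1 ≤ x6, x6 < x2. Chaining: x2 < x3 < x4 < x1 ≤ x6 < x2, which forces x2 < x2 — impossible.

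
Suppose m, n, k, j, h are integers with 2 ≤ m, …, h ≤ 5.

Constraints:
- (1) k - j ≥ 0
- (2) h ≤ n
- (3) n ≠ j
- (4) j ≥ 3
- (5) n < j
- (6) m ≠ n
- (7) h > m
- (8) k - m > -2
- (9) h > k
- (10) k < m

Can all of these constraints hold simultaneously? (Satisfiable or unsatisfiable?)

Unsatisfiable

Constraints 1, 2, 5, 7, and 10 give m < h, h ≤ n, n < j, j ≤ k, k < m. Chaining: m < h ≤ n < j ≤ k < m, which forces m < m — impossible.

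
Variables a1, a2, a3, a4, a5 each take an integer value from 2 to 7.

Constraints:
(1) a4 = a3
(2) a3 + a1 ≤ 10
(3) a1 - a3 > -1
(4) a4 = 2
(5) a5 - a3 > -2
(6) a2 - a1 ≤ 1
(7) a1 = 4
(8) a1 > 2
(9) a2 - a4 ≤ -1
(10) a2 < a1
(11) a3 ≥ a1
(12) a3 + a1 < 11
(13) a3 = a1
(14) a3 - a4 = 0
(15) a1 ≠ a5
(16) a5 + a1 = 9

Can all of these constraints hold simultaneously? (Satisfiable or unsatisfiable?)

Unsatisfiable

Constraint 4 fixes a4 = 2 and constraint 7 fixes a1 = 4. Constraints 1 and 13 give a4 = a3 = a1, so a4 = a1. But 2 ≠ 4 — contradiction.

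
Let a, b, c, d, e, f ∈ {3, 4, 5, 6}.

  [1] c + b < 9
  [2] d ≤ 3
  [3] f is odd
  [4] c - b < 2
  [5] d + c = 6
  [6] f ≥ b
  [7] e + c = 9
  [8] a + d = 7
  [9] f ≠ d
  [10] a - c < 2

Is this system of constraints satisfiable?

Satisfiable

One satisfying assignment is a = 4, b = 4, c = 3, d = 3, e = 6, f = 5.
For the less obvious constraints — constraint 1: c + b = 7; constraint 4: c - b = -1 — and the others hold by inspection.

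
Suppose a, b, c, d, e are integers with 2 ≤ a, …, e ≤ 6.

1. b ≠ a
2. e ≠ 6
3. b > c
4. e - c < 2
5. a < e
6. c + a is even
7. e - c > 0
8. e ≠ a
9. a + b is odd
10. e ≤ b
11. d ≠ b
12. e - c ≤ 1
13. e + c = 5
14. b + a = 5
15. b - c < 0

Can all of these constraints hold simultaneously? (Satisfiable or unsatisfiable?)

Constraints 7, 10, and 15 give e ≤ b, b < c, c < e. Chaining: e ≤ b < c < e, which forces e < e — impossible.

Unsatisfiable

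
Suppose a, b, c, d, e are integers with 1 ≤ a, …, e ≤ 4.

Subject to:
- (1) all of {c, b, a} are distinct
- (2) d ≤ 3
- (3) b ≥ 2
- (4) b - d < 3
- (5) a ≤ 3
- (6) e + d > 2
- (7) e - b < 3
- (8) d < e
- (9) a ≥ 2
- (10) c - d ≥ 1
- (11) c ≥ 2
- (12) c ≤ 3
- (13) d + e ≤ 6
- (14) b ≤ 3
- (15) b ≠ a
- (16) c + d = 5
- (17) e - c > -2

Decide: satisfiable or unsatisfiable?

Constraints 3, 5, 9, 11, 12, and 14 confine each of c, b, a to the 2 values {2, 3}.
Constraint 1 requires all 3 of them to be distinct, but only 2 values are available — impossible by the pigeonhole principle.

Unsatisfiable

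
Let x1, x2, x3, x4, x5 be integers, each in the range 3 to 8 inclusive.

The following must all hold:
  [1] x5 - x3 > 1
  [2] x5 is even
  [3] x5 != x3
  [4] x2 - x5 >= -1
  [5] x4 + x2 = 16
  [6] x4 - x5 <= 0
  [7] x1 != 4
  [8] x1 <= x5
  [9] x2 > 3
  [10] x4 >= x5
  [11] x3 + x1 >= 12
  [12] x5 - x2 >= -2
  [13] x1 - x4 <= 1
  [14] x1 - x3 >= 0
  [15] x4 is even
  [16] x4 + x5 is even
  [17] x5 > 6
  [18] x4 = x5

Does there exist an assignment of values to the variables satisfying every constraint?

Satisfiable

Take x1 = 8, x2 = 8, x3 = 6, x4 = 8, x5 = 8. Then constraint 1: x5 - x3 = 2; constraint 4: x2 - x5 = 0; constraint 5: x4 + x2 = 16, and every other listed constraint is also met.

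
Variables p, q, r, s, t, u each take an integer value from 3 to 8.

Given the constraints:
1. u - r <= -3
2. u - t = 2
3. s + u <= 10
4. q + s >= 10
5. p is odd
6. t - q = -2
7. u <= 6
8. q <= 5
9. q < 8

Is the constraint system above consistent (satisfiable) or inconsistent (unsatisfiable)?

Satisfiable

Setting (p, q, r, s, t, u) = (3, 5, 8, 5, 3, 5) satisfies everything: constraint 1: u - r = -3; constraint 2: u - t = 2; constraint 3: s + u = 10, and the others follow.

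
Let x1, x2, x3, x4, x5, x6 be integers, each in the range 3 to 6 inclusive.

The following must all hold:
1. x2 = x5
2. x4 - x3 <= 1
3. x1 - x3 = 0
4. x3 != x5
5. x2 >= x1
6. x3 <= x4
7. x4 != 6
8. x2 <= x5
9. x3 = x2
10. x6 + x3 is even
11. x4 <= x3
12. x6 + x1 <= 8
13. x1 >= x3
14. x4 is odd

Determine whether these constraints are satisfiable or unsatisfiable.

From constraints 1 and 9, x3 = x2 = x5, so x3 = x5. But constraint 4 says x3 ≠ x5. Contradiction.

Unsatisfiable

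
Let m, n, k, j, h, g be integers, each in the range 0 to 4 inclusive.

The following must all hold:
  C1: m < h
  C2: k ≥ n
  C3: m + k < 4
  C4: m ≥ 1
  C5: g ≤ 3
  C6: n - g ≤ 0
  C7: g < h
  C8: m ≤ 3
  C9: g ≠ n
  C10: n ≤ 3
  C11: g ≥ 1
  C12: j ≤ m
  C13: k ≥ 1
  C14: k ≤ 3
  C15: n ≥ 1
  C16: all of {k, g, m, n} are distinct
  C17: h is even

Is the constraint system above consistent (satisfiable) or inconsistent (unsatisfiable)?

Constraints 4, 5, 8, 10, 11, 13, 14, and 15 confine each of k, g, m, n to the 3 values {1, …, 3}.
Constraint 16 requires all 4 of them to be distinct, but only 3 values are available — impossible by the pigeonhole principle.

Unsatisfiable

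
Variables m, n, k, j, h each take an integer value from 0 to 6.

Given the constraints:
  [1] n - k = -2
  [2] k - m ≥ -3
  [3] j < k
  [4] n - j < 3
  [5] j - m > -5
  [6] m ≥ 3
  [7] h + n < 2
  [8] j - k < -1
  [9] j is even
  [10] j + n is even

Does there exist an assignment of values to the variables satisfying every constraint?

Take m = 3, n = 0, k = 2, j = 0, h = 0. Then constraint 1: n - k = -2; constraint 2: k - m = -1; constraint 4: n - j = 0, and every other listed constraint is also met.

Satisfiable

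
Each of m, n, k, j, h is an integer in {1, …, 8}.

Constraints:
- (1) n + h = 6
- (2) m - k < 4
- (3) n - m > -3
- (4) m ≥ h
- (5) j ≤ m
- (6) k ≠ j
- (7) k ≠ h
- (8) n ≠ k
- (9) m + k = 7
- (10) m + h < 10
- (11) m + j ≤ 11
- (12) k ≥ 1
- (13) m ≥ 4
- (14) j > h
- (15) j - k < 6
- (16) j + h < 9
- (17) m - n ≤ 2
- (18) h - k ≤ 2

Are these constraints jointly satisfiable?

One satisfying assignment is m = 5, n = 3, k = 2, j = 5, h = 3.
For the less obvious constraints — constraint 1: n + h = 6; constraint 2: m - k = 3; constraint 3: n - m = -2 — and the others hold by inspection.

Satisfiable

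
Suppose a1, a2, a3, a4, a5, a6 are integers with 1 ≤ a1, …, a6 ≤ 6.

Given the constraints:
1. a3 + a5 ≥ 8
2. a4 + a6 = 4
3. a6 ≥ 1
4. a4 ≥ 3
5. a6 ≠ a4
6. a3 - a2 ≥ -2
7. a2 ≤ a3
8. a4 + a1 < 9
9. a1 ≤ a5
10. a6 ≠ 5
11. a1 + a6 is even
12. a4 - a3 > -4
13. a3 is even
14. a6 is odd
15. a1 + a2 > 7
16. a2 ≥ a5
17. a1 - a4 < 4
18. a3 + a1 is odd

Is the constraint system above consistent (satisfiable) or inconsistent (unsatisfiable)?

Satisfiable

One satisfying assignment is a1 = 5, a2 = 5, a3 = 6, a4 = 3, a5 = 5, a6 = 1.
For the less obvious constraints — constraint 1: a3 + a5 = 11; constraint 2: a4 + a6 = 4; constraint 6: a3 - a2 = 1 — and the others hold by inspection.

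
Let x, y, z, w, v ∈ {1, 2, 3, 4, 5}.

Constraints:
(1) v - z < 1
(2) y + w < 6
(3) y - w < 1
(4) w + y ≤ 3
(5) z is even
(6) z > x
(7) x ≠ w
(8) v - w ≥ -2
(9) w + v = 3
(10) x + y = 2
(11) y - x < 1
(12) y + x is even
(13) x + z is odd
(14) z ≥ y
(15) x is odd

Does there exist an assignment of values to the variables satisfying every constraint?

Satisfiable

One satisfying assignment is x = 1, y = 1, z = 2, w = 2, v = 1.
For the less obvious constraints — constraint 1: v - z = -1; constraint 2: y + w = 3; constraint 3: y - w = -1 — and the others hold by inspection.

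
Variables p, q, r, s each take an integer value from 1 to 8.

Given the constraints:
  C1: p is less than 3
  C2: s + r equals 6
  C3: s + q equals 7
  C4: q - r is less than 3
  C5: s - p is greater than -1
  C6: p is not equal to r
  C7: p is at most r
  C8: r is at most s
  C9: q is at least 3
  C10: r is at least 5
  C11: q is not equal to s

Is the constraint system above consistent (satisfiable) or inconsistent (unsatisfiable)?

From constraints 8 and 10: s ≥ r ≥ 5. From constraint 9: q ≥ 3. Hence s + q ≥ 8. But constraint 3 requires s + q = 7, and 7 < 8. Contradiction.

Unsatisfiable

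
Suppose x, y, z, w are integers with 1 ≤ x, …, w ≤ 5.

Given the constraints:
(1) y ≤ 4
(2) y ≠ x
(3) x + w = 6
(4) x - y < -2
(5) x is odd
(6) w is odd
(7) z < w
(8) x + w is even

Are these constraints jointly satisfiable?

The assignment x = 1, y = 4, z = 1, w = 5 works:
  constraint 3 holds since x + w = 6.
  constraint 4 holds since x - y = -3.
  constraint 5 holds since x = 1 is odd.
The rest check out directly.

Satisfiable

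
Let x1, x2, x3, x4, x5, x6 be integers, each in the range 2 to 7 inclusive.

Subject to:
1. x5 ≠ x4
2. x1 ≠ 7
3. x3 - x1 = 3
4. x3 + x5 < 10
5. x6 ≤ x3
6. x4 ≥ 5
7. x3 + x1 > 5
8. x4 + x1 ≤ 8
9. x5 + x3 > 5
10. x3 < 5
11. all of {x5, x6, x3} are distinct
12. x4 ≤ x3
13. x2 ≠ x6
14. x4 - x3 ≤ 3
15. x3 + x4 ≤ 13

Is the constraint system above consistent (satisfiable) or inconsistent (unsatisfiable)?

Unsatisfiable

From constraints 6 and 12: x3 ≥ x4 and x4 ≥ 5, so x3 ≥ 5. From constraint 10: x3 ≤ 4. But 4 < 5, so no value of x3 works.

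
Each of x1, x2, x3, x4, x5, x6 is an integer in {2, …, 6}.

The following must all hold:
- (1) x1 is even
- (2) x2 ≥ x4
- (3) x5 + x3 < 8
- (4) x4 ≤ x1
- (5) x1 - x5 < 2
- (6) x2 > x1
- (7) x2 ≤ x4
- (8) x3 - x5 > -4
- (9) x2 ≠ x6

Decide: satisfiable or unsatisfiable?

Constraints 4, 6, and 7 give x2 ≤ x4, x4 ≤ x1, x1 < x2. Chaining: x2 ≤ x4 ≤ x1 < x2, which forces x2 < x2 — impossible.

Unsatisfiable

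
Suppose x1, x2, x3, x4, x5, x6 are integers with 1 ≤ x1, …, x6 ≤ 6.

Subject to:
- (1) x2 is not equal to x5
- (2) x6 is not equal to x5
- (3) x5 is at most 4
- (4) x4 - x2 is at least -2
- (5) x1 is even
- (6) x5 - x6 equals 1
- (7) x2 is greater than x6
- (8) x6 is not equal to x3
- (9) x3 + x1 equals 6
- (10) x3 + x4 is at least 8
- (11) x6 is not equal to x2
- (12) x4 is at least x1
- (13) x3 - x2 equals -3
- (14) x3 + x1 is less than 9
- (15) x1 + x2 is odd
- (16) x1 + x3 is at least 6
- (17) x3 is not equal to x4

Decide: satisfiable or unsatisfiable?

Satisfiable

Setting (x1, x2, x3, x4, x5, x6) = (4, 5, 2, 6, 4, 3) satisfies everything: constraint 4: x4 - x2 = 1; constraint 6: x5 - x6 = 1, and the others follow.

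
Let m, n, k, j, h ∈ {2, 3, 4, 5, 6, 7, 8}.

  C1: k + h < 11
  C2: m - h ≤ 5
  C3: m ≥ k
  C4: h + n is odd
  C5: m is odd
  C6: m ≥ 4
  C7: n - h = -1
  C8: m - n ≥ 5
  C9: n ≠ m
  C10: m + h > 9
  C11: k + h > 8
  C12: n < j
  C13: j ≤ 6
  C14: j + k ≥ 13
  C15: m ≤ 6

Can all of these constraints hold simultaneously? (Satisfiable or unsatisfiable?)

From constraint 13: j ≤ 6. From constraints 3 and 15: k ≤ m ≤ 6. Hence j + k ≤ 12. But constraint 14 requires j + k ≥ 13, and 13 > 12. Contradiction.

Unsatisfiable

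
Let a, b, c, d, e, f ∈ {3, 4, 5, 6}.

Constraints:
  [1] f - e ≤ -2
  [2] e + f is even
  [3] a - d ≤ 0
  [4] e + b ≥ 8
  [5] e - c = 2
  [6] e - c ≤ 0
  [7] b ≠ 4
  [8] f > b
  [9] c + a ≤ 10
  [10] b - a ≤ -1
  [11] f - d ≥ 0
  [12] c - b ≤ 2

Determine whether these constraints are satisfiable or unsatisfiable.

Constraints 1, 3, 6, 10, 11, and 12 give a − b ≥ 1, b − c ≥ -2, c − e ≥ 0, e − f ≥ 2, f − d ≥ 0, d − a ≥ 0.
Adding all 6 inequalities: the left sides telescope to 0, and the right sides sum to 1 + (-2) + 0 + 2 + 0 + 0 = 1. So 0 ≥ 1, which is false.

Unsatisfiable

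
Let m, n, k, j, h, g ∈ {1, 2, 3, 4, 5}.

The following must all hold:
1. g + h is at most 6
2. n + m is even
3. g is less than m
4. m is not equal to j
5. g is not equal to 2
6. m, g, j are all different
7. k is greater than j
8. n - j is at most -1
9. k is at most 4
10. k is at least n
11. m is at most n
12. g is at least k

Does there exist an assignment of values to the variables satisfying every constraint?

Unsatisfiable

Constraints 3, 7, 8, 11, and 12 give n < j, j < k, k ≤ g, g < m, m ≤ n. Chaining: n < j < k ≤ g < m ≤ n, which forces n < n — impossible.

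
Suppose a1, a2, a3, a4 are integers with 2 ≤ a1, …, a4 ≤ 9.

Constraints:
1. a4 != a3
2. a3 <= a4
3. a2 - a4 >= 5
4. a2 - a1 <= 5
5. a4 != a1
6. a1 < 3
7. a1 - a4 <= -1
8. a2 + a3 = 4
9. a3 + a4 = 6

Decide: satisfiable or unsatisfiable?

Constraints 3, 4, and 7 give a1 − a2 ≥ -5, a2 − a4 ≥ 5, a4 − a1 ≥ 1.
Adding all 3 inequalities: the left sides telescope to 0, and the right sides sum to (-5) + 5 + 1 = 1. So 0 ≥ 1, which is false.

Unsatisfiable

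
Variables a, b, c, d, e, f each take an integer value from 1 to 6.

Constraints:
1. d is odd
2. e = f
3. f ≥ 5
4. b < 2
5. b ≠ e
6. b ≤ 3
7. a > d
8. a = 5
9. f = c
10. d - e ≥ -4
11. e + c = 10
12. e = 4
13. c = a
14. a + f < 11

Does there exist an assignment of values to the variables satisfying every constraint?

Unsatisfiable

Constraint 12 fixes e = 4 and constraint 8 fixes a = 5. Constraints 2, 9, and 13 give e = f = c = a, so e = a. But 4 ≠ 5 — contradiction.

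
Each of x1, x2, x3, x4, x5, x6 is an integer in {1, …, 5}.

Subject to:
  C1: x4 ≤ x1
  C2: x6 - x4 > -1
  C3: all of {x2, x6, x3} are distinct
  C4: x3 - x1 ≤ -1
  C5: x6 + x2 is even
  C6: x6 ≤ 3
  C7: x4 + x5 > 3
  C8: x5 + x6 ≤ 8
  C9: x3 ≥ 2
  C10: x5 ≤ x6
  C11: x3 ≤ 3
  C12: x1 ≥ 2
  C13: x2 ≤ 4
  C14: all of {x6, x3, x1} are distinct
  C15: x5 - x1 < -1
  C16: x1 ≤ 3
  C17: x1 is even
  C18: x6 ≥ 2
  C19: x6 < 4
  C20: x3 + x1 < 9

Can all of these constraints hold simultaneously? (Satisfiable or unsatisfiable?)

Unsatisfiable

Constraints 6, 9, 11, 12, 16, and 18 confine each of x6, x3, x1 to the 2 values {2, 3}.
Constraint 14 requires all 3 of them to be distinct, but only 2 values are available — impossible by the pigeonhole principle.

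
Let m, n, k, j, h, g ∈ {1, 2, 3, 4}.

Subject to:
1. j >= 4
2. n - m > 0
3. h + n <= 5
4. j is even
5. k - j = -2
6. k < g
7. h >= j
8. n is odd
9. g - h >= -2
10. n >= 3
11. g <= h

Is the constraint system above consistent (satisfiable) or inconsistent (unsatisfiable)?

Unsatisfiable

From constraints 1 and 7: h ≥ j ≥ 4. From constraint 10: n ≥ 3. Hence h + n ≥ 7. But constraint 3 requires h + n ≤ 5, and 5 < 7. Contradiction.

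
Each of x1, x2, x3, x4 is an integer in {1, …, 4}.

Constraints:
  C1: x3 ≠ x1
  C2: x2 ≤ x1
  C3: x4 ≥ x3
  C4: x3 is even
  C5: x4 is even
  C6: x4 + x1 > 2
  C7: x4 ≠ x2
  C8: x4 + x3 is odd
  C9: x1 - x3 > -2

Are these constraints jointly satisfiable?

Constraint 5 makes x4 even and constraint 4 makes x3 even, so x4 + x3 must be even. Constraint 8 says x4 + x3 is odd — contradiction.

Unsatisfiable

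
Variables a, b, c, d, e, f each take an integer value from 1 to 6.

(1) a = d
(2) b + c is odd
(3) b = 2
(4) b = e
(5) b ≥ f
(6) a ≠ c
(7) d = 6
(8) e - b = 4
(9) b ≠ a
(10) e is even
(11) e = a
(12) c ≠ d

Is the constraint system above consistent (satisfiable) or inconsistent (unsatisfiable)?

Unsatisfiable

Constraint 3 fixes b = 2 and constraint 7 fixes d = 6. Constraints 1, 4, and 11 give b = e = a = d, so b = d. But 2 ≠ 6 — contradiction.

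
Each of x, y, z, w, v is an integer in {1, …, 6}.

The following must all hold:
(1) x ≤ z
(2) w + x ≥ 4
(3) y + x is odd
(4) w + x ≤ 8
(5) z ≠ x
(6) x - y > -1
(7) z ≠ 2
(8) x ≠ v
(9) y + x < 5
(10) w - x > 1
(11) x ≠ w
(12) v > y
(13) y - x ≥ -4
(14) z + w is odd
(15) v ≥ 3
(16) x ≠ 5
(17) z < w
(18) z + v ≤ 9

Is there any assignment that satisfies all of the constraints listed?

Satisfiable

Take x = 2, y = 1, z = 3, w = 4, v = 3. Then constraint 2: w + x = 6; constraint 4: w + x = 6, and every other listed constraint is also met.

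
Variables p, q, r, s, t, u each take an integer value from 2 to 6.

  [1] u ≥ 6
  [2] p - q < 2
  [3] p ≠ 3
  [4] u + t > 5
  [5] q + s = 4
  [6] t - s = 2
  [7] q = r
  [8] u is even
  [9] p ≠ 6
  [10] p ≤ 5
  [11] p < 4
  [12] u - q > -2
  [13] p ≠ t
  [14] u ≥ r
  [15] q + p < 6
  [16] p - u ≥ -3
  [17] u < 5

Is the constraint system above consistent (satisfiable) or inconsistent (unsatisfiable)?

From constraint 1: u ≥ 6. From constraint 17: u ≤ 4. But 4 < 6, so no value of u works.

Unsatisfiable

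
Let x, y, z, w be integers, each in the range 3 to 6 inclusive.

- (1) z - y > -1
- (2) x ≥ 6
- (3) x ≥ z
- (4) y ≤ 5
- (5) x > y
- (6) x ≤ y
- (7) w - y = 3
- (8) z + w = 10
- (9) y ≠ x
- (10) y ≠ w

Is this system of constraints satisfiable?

From constraint 2: x ≥ 6. From constraints 4 and 6: x ≤ y and y ≤ 5, so x ≤ 5. But 5 < 6, so no value of x works.

Unsatisfiable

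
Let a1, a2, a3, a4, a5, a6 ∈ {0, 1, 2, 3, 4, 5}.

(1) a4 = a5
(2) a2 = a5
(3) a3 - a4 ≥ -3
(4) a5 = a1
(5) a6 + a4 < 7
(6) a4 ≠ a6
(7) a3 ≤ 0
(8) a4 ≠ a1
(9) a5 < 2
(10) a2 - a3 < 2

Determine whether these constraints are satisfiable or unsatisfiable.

Unsatisfiable

From constraints 1 and 4, a4 = a5 = a1, so a4 = a1. But constraint 8 says a4 ≠ a1. Contradiction.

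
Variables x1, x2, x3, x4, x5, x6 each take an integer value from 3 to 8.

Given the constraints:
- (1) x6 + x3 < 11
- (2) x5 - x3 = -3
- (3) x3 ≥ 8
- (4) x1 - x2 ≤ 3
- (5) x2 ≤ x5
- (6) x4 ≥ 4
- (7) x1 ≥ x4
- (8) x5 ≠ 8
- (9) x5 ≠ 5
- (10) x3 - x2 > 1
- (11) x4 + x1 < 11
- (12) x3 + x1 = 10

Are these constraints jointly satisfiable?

From constraint 3: x3 ≥ 8. From constraints 6 and 7: x1 ≥ x4 ≥ 4. Hence x3 + x1 ≥ 12. But constraint 12 requires x3 + x1 = 10, and 10 < 12. Contradiction.

Unsatisfiable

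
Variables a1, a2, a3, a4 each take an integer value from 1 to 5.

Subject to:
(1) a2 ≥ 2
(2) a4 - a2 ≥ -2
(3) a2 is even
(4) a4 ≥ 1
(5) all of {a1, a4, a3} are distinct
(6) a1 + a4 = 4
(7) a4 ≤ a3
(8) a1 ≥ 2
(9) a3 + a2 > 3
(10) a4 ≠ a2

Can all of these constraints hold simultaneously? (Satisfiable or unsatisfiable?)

Satisfiable

Setting (a1, a2, a3, a4) = (3, 2, 2, 1) satisfies everything: constraint 2: a4 - a2 = -1; constraint 6: a1 + a4 = 4; constraint 9: a3 + a2 = 4, and the others follow.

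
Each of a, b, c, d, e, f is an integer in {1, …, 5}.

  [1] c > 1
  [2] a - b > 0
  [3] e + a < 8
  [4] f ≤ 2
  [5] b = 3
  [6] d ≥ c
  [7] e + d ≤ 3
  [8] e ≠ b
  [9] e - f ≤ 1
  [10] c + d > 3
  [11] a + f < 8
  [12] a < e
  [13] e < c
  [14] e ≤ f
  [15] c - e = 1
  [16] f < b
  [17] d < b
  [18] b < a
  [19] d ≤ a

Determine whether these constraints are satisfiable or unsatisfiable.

Constraints 2, 6, 12, 13, and 17 give a < e, e < c, c ≤ d, d < b, b < a. Chaining: a < e < c ≤ d < b < a, which forces a < a — impossible.

Unsatisfiable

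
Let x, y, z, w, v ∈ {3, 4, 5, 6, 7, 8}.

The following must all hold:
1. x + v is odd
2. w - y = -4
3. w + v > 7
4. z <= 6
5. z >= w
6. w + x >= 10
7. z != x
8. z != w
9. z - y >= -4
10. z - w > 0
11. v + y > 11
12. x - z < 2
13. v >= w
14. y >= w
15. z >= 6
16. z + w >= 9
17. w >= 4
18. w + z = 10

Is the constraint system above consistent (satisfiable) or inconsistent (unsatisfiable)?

Take x = 7, y = 8, z = 6, w = 4, v = 6. Then constraint 2: w - y = -4; constraint 3: w + v = 10; constraint 6: w + x = 11, and every other listed constraint is also met.

Satisfiable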